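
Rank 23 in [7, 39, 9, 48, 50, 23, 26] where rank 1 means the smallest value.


Sort ascending: [7, 9, 23, 26, 39, 48, 50]
Find 23 in the sorted list.
23 is at position 3 (1-indexed).
Final answer: 3


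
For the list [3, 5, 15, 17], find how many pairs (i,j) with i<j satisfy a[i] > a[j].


For each element, count the later elements that are smaller than it:
  3 (index 0): smaller elements after it = [] -> 0
  5 (index 1): smaller elements after it = [] -> 0
  15 (index 2): smaller elements after it = [] -> 0
Total inversions = 0 + 0 + 0 = 0
Final answer: 0


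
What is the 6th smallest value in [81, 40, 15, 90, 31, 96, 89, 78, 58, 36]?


Sort ascending: [15, 31, 36, 40, 58, 78, 81, 89, 90, 96]
The 6th element (1-indexed) is at index 5.
Value = 78
Final answer: 78


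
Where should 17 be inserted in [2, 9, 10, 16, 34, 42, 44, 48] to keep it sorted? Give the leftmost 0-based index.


List is sorted: [2, 9, 10, 16, 34, 42, 44, 48]
We need the leftmost position where 17 can be inserted, i.e. the first index whose element is >= 17 (or the end of the list if none is).
Binary search with low=0, high=8 (0-based indices):
  low=0, high=8, mid=4: a[4]=34 >= 17, so high = 4
  low=0, high=4, mid=2: a[2]=10 < 17, so low = 3
  low=3, high=4, mid=3: a[3]=16 < 17, so low = 4
Now low = high = 4, so the insertion index is 4.
Final answer: 4


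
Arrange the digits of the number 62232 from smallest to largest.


The number 62232 has digits: 6, 2, 2, 3, 2
Sorted: 2, 2, 2, 3, 6
Joining the sorted digits gives the result.
Final answer: 22236


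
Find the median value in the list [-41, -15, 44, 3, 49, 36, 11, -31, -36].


First, sort the list: [-41, -36, -31, -15, 3, 11, 36, 44, 49]
The list has 9 elements (odd count).
The middle index is 4 (0-based), and the element there is 3.
Final answer: 3


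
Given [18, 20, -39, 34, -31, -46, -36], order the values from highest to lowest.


Original list: [18, 20, -39, 34, -31, -46, -36]
Repeatedly take the largest remaining element:
  Remaining [18, 20, -39, 34, -31, -46, -36] -> largest is 34
  Remaining [18, 20, -39, -31, -46, -36] -> largest is 20
  Remaining [18, -39, -31, -46, -36] -> largest is 18
  Remaining [-39, -31, -46, -36] -> largest is -31
  Remaining [-39, -46, -36] -> largest is -36
  Remaining [-39, -46] -> largest is -39
  Remaining [-46] -> largest is -46
Collecting the picks in order gives the descending list.
Final answer: [34, 20, 18, -31, -36, -39, -46]


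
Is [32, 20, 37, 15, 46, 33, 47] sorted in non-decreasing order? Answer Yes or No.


Check consecutive pairs:
  32 <= 20? False
  20 <= 37? True
  37 <= 15? False
  15 <= 46? True
  46 <= 33? False
  33 <= 47? True
3 consecutive pair(s) are out of order, so the list is not sorted.
Final answer: No


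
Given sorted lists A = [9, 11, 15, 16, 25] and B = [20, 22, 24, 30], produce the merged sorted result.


List A: [9, 11, 15, 16, 25]
List B: [20, 22, 24, 30]
Repeatedly compare the front elements and take the smaller:
  9 vs 20 -> take 9
  11 vs 20 -> take 11
  15 vs 20 -> take 15
  16 vs 20 -> take 16
  25 vs 20 -> take 20
  25 vs 22 -> take 22
  25 vs 24 -> take 24
  25 vs 30 -> take 25
  A is exhausted; append the rest of B: [30]
Final answer: [9, 11, 15, 16, 20, 22, 24, 25, 30]


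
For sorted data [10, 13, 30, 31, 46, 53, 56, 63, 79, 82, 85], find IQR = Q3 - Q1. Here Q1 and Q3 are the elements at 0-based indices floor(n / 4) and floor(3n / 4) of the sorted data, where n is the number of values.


The data has n = 11 elements.
Q1 index = floor(11 / 4) = floor(2.75) = 2; Q3 index = floor(3 * 11 / 4) = floor(8.25) = 8
Q1 = element at index 2 = 30
Q3 = element at index 8 = 79
IQR = 79 - 30 = 49
Final answer: 49


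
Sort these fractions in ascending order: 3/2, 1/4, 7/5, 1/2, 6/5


Convert to decimal for comparison:
  3/2 = 1.5
  1/4 = 0.25
  7/5 = 1.4
  1/2 = 0.5
  6/5 = 1.2
Decimals in increasing order: 0.25 < 0.5 < 1.2 < 1.4 < 1.5
Writing each back as its fraction gives the sorted order.
Final answer: 1/4, 1/2, 6/5, 7/5, 3/2


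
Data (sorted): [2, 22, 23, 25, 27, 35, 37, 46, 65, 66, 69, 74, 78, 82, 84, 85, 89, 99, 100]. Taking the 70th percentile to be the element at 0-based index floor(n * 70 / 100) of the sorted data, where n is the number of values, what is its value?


The dataset has n = 19 elements.
Index = floor(19 * 70 / 100) = floor(1330 / 100) = floor(13.3) = 13
Counting from index 0 in the sorted data, the element at index 13 is 82.
Final answer: 82


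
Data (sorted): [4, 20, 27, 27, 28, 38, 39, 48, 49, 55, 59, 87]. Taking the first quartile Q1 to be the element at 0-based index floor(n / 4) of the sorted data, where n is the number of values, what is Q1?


The list has n = 12 elements.
Q1 index = floor(12 / 4) = floor(3) = 3
Counting from index 0 in the sorted data, the element at index 3 is 27.
Final answer: 27


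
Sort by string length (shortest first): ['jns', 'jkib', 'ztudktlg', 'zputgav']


Compute lengths:
  'jns' has length 3
  'jkib' has length 4
  'ztudktlg' has length 8
  'zputgav' has length 7
Lengths in increasing order: 3 < 4 < 7 < 8
Listing the words in that order gives the answer.
Final answer: ['jns', 'jkib', 'zputgav', 'ztudktlg']


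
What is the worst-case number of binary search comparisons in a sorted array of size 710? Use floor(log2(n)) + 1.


Binary search halves the search space each step.
Maximum comparisons = floor(log2(710)) + 1
log2(710) = 9.4717
floor(log2(710)) = 9, so 9 + 1 = 10
Final answer: 10


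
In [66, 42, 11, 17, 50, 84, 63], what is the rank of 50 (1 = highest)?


Sort descending: [84, 66, 63, 50, 42, 17, 11]
Find 50 in the sorted list.
50 is at position 4.
Final answer: 4


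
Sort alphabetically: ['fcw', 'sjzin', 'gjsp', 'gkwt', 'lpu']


Compare strings character by character (the first differing letter decides):
  'fcw' < 'gjsp' since 'f' < 'g' at position 1
  'gjsp' < 'gkwt' since 'j' < 'k' at position 2
  'gkwt' < 'lpu' since 'g' < 'l' at position 1
  'lpu' < 'sjzin' since 'l' < 's' at position 1
Chaining these comparisons gives the alphabetical order.
Final answer: ['fcw', 'gjsp', 'gkwt', 'lpu', 'sjzin']


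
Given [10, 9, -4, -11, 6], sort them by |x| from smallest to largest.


Compute absolute values:
  |10| = 10
  |9| = 9
  |-4| = 4
  |-11| = 11
  |6| = 6
Absolute values in increasing order: 4 < 6 < 9 < 10 < 11
Listing the original numbers in that order gives the answer.
Final answer: [-4, 6, 9, 10, -11]


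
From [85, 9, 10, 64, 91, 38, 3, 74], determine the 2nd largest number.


Sort descending: [91, 85, 74, 64, 38, 10, 9, 3]
The 2nd element (1-indexed) is at index 1.
Value = 85
Final answer: 85


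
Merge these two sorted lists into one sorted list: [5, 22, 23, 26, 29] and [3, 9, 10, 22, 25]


List A: [5, 22, 23, 26, 29]
List B: [3, 9, 10, 22, 25]
Repeatedly compare the front elements and take the smaller:
  5 vs 3 -> take 3
  5 vs 9 -> take 5
  22 vs 9 -> take 9
  22 vs 10 -> take 10
  22 vs 22 -> take 22
  23 vs 22 -> take 22
  23 vs 25 -> take 23
  26 vs 25 -> take 25
  B is exhausted; append the rest of A: [26, 29]
Final answer: [3, 5, 9, 10, 22, 22, 23, 25, 26, 29]


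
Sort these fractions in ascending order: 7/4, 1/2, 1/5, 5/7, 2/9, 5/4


Convert to decimal for comparison:
  7/4 = 1.75
  1/2 = 0.5
  1/5 = 0.2
  5/7 = 0.7143
  2/9 = 0.2222
  5/4 = 1.25
Decimals in increasing order: 0.2 < 0.2222 < 0.5 < 0.7143 < 1.25 < 1.75
Writing each back as its fraction gives the sorted order.
Final answer: 1/5, 2/9, 1/2, 5/7, 5/4, 7/4


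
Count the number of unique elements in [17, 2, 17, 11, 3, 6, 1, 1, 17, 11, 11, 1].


List all unique values:
Distinct values: [1, 2, 3, 6, 11, 17]
Count = 6
Final answer: 6


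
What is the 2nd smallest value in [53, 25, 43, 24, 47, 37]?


Sort ascending: [24, 25, 37, 43, 47, 53]
The 2nd element (1-indexed) is at index 1.
Value = 25
Final answer: 25


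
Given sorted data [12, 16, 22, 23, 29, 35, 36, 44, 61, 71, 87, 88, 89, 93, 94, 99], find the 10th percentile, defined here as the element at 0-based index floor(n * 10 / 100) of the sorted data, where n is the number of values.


The dataset has n = 16 elements.
Index = floor(16 * 10 / 100) = floor(160 / 100) = floor(1.6) = 1
Counting from index 0 in the sorted data, the element at index 1 is 16.
Final answer: 16


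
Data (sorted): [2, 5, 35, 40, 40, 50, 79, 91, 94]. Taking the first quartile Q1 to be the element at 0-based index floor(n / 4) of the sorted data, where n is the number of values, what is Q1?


The list has n = 9 elements.
Q1 index = floor(9 / 4) = floor(2.25) = 2
Counting from index 0 in the sorted data, the element at index 2 is 35.
Final answer: 35


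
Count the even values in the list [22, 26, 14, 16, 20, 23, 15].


Check each element:
  22 is even
  26 is even
  14 is even
  16 is even
  20 is even
  23 is odd
  15 is odd
Evens: [22, 26, 14, 16, 20]
Count of evens = 5
Final answer: 5


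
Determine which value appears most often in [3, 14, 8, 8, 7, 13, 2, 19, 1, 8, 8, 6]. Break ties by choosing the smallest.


Count the frequency of each value:
  1 appears 1 time(s)
  2 appears 1 time(s)
  3 appears 1 time(s)
  6 appears 1 time(s)
  7 appears 1 time(s)
  8 appears 4 time(s)
  13 appears 1 time(s)
  14 appears 1 time(s)
  19 appears 1 time(s)
Maximum frequency is 4.
Only 8 reaches that frequency, so it is the mode.
Final answer: 8


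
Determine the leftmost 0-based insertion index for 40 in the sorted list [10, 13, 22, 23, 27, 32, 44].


List is sorted: [10, 13, 22, 23, 27, 32, 44]
We need the leftmost position where 40 can be inserted, i.e. the first index whose element is >= 40 (or the end of the list if none is).
Binary search with low=0, high=7 (0-based indices):
  low=0, high=7, mid=3: a[3]=23 < 40, so low = 4
  low=4, high=7, mid=5: a[5]=32 < 40, so low = 6
  low=6, high=7, mid=6: a[6]=44 >= 40, so high = 6
Now low = high = 6, so the insertion index is 6.
Final answer: 6


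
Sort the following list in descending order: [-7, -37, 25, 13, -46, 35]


Original list: [-7, -37, 25, 13, -46, 35]
Repeatedly take the largest remaining element:
  Remaining [-7, -37, 25, 13, -46, 35] -> largest is 35
  Remaining [-7, -37, 25, 13, -46] -> largest is 25
  Remaining [-7, -37, 13, -46] -> largest is 13
  Remaining [-7, -37, -46] -> largest is -7
  Remaining [-37, -46] -> largest is -37
  Remaining [-46] -> largest is -46
Collecting the picks in order gives the descending list.
Final answer: [35, 25, 13, -7, -37, -46]


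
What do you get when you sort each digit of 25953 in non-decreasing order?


The number 25953 has digits: 2, 5, 9, 5, 3
Sorted: 2, 3, 5, 5, 9
Joining the sorted digits gives the result.
Final answer: 23559


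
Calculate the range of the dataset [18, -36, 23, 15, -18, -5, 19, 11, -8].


Maximum value: 23
Minimum value: -36
Range = 23 - (-36) = 59
Final answer: 59


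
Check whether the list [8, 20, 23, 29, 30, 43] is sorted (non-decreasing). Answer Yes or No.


Check consecutive pairs:
  8 <= 20? True
  20 <= 23? True
  23 <= 29? True
  29 <= 30? True
  30 <= 43? True
Every consecutive pair is in order, so the list is non-decreasing.
Final answer: Yes


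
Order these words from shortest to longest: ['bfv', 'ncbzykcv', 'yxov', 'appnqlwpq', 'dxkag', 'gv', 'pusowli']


Compute lengths:
  'bfv' has length 3
  'ncbzykcv' has length 8
  'yxov' has length 4
  'appnqlwpq' has length 9
  'dxkag' has length 5
  'gv' has length 2
  'pusowli' has length 7
Lengths in increasing order: 2 < 3 < 4 < 5 < 7 < 8 < 9
Listing the words in that order gives the answer.
Final answer: ['gv', 'bfv', 'yxov', 'dxkag', 'pusowli', 'ncbzykcv', 'appnqlwpq']


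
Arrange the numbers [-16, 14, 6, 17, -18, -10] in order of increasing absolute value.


Compute absolute values:
  |-16| = 16
  |14| = 14
  |6| = 6
  |17| = 17
  |-18| = 18
  |-10| = 10
Absolute values in increasing order: 6 < 10 < 14 < 16 < 17 < 18
Listing the original numbers in that order gives the answer.
Final answer: [6, -10, 14, -16, 17, -18]


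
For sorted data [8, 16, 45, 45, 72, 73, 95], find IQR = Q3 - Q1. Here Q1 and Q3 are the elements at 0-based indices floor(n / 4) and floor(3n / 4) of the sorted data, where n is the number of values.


The data has n = 7 elements.
Q1 index = floor(7 / 4) = floor(1.75) = 1; Q3 index = floor(3 * 7 / 4) = floor(5.25) = 5
Q1 = element at index 1 = 16
Q3 = element at index 5 = 73
IQR = 73 - 16 = 57
Final answer: 57


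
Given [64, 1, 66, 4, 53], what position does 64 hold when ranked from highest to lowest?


Sort descending: [66, 64, 53, 4, 1]
Find 64 in the sorted list.
64 is at position 2.
Final answer: 2


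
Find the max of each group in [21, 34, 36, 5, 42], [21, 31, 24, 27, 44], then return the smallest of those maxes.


Find max of each group:
  Group 1: [21, 34, 36, 5, 42] -> max = 42
  Group 2: [21, 31, 24, 27, 44] -> max = 44
Maxes: [42, 44]
Minimum of maxes = 42
Final answer: 42


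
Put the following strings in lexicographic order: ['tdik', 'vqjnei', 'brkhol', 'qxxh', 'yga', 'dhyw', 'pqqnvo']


Compare strings character by character (the first differing letter decides):
  'brkhol' < 'dhyw' since 'b' < 'd' at position 1
  'dhyw' < 'pqqnvo' since 'd' < 'p' at position 1
  'pqqnvo' < 'qxxh' since 'p' < 'q' at position 1
  'qxxh' < 'tdik' since 'q' < 't' at position 1
  'tdik' < 'vqjnei' since 't' < 'v' at position 1
  'vqjnei' < 'yga' since 'v' < 'y' at position 1
Chaining these comparisons gives the alphabetical order.
Final answer: ['brkhol', 'dhyw', 'pqqnvo', 'qxxh', 'tdik', 'vqjnei', 'yga']


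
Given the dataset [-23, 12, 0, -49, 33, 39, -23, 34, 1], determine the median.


First, sort the list: [-49, -23, -23, 0, 1, 12, 33, 34, 39]
The list has 9 elements (odd count).
The middle index is 4 (0-based), and the element there is 1.
Final answer: 1


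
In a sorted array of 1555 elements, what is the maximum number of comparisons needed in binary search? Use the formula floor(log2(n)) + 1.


Binary search halves the search space each step.
Maximum comparisons = floor(log2(1555)) + 1
log2(1555) = 10.6027
floor(log2(1555)) = 10, so 10 + 1 = 11
Final answer: 11


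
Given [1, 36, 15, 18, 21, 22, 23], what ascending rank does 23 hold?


Sort ascending: [1, 15, 18, 21, 22, 23, 36]
Find 23 in the sorted list.
23 is at position 6 (1-indexed).
Final answer: 6


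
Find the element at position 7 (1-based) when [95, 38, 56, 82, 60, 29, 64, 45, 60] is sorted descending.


Sort descending: [95, 82, 64, 60, 60, 56, 45, 38, 29]
The 7th element (1-indexed) is at index 6.
Value = 45
Final answer: 45


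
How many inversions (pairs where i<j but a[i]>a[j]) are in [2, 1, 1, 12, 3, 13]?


For each element, count the later elements that are smaller than it:
  2 (index 0): smaller elements after it = [1, 1] -> 2
  1 (index 1): smaller elements after it = [] -> 0
  1 (index 2): smaller elements after it = [] -> 0
  12 (index 3): smaller elements after it = [3] -> 1
  3 (index 4): smaller elements after it = [] -> 0
Total inversions = 2 + 0 + 0 + 1 + 0 = 3
Final answer: 3


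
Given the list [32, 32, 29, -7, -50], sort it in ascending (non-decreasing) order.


Original list: [32, 32, 29, -7, -50]
Repeatedly take the smallest remaining element:
  Remaining [32, 32, 29, -7, -50] -> smallest is -50
  Remaining [32, 32, 29, -7] -> smallest is -7
  Remaining [32, 32, 29] -> smallest is 29
  Remaining [32, 32] -> smallest is 32
  Remaining [32] -> smallest is 32
Collecting the picks in order gives the sorted list.
Final answer: [-50, -7, 29, 32, 32]


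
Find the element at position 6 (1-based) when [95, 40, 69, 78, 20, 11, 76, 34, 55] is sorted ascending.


Sort ascending: [11, 20, 34, 40, 55, 69, 76, 78, 95]
The 6th element (1-indexed) is at index 5.
Value = 69
Final answer: 69


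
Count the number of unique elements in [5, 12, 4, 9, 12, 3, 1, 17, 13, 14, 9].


List all unique values:
Distinct values: [1, 3, 4, 5, 9, 12, 13, 14, 17]
Count = 9
Final answer: 9


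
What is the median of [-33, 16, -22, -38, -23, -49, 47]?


First, sort the list: [-49, -38, -33, -23, -22, 16, 47]
The list has 7 elements (odd count).
The middle index is 3 (0-based), and the element there is -23.
Final answer: -23


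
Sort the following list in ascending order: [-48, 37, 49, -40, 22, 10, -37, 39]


Original list: [-48, 37, 49, -40, 22, 10, -37, 39]
Repeatedly take the smallest remaining element:
  Remaining [-48, 37, 49, -40, 22, 10, -37, 39] -> smallest is -48
  Remaining [37, 49, -40, 22, 10, -37, 39] -> smallest is -40
  Remaining [37, 49, 22, 10, -37, 39] -> smallest is -37
  Remaining [37, 49, 22, 10, 39] -> smallest is 10
  Remaining [37, 49, 22, 39] -> smallest is 22
  Remaining [37, 49, 39] -> smallest is 37
  Remaining [49, 39] -> smallest is 39
  Remaining [49] -> smallest is 49
Collecting the picks in order gives the sorted list.
Final answer: [-48, -40, -37, 10, 22, 37, 39, 49]


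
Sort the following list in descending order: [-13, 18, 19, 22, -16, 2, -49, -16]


Original list: [-13, 18, 19, 22, -16, 2, -49, -16]
Repeatedly take the largest remaining element:
  Remaining [-13, 18, 19, 22, -16, 2, -49, -16] -> largest is 22
  Remaining [-13, 18, 19, -16, 2, -49, -16] -> largest is 19
  Remaining [-13, 18, -16, 2, -49, -16] -> largest is 18
  Remaining [-13, -16, 2, -49, -16] -> largest is 2
  Remaining [-13, -16, -49, -16] -> largest is -13
  Remaining [-16, -49, -16] -> largest is -16
  Remaining [-49, -16] -> largest is -16
  Remaining [-49] -> largest is -49
Collecting the picks in order gives the descending list.
Final answer: [22, 19, 18, 2, -13, -16, -16, -49]


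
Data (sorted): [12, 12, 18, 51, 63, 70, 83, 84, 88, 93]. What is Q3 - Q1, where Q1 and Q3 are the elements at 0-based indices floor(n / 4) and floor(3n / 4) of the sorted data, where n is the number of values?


The data has n = 10 elements.
Q1 index = floor(10 / 4) = floor(2.5) = 2; Q3 index = floor(3 * 10 / 4) = floor(7.5) = 7
Q1 = element at index 2 = 18
Q3 = element at index 7 = 84
IQR = 84 - 18 = 66
Final answer: 66


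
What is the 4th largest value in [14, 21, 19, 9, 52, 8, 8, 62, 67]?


Sort descending: [67, 62, 52, 21, 19, 14, 9, 8, 8]
The 4th element (1-indexed) is at index 3.
Value = 21
Final answer: 21


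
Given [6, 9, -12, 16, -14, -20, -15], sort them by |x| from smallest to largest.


Compute absolute values:
  |6| = 6
  |9| = 9
  |-12| = 12
  |16| = 16
  |-14| = 14
  |-20| = 20
  |-15| = 15
Absolute values in increasing order: 6 < 9 < 12 < 14 < 15 < 16 < 20
Listing the original numbers in that order gives the answer.
Final answer: [6, 9, -12, -14, -15, 16, -20]


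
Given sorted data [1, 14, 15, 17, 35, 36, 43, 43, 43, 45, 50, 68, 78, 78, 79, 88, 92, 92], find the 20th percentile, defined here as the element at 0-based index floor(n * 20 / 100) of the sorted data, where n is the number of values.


The dataset has n = 18 elements.
Index = floor(18 * 20 / 100) = floor(360 / 100) = floor(3.6) = 3
Counting from index 0 in the sorted data, the element at index 3 is 17.
Final answer: 17


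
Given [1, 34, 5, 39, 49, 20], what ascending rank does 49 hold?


Sort ascending: [1, 5, 20, 34, 39, 49]
Find 49 in the sorted list.
49 is at position 6 (1-indexed).
Final answer: 6


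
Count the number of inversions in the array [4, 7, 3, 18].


For each element, count the later elements that are smaller than it:
  4 (index 0): smaller elements after it = [3] -> 1
  7 (index 1): smaller elements after it = [3] -> 1
  3 (index 2): smaller elements after it = [] -> 0
Total inversions = 1 + 1 + 0 = 2
Final answer: 2


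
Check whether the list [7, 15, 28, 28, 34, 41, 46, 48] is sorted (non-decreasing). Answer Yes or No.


Check consecutive pairs:
  7 <= 15? True
  15 <= 28? True
  28 <= 28? True
  28 <= 34? True
  34 <= 41? True
  41 <= 46? True
  46 <= 48? True
Every consecutive pair is in order, so the list is non-decreasing.
Final answer: Yes


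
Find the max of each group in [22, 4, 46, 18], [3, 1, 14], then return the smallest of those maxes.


Find max of each group:
  Group 1: [22, 4, 46, 18] -> max = 46
  Group 2: [3, 1, 14] -> max = 14
Maxes: [46, 14]
Minimum of maxes = 14
Final answer: 14


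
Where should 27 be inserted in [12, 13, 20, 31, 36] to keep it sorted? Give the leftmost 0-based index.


List is sorted: [12, 13, 20, 31, 36]
We need the leftmost position where 27 can be inserted, i.e. the first index whose element is >= 27 (or the end of the list if none is).
Binary search with low=0, high=5 (0-based indices):
  low=0, high=5, mid=2: a[2]=20 < 27, so low = 3
  low=3, high=5, mid=4: a[4]=36 >= 27, so high = 4
  low=3, high=4, mid=3: a[3]=31 >= 27, so high = 3
Now low = high = 3, so the insertion index is 3.
Final answer: 3


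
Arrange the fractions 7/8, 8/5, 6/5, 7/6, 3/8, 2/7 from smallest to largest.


Convert to decimal for comparison:
  7/8 = 0.875
  8/5 = 1.6
  6/5 = 1.2
  7/6 = 1.1667
  3/8 = 0.375
  2/7 = 0.2857
Decimals in increasing order: 0.2857 < 0.375 < 0.875 < 1.1667 < 1.2 < 1.6
Writing each back as its fraction gives the sorted order.
Final answer: 2/7, 3/8, 7/8, 7/6, 6/5, 8/5


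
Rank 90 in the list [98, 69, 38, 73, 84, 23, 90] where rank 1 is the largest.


Sort descending: [98, 90, 84, 73, 69, 38, 23]
Find 90 in the sorted list.
90 is at position 2.
Final answer: 2


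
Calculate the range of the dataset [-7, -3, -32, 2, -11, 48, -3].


Maximum value: 48
Minimum value: -32
Range = 48 - (-32) = 80
Final answer: 80


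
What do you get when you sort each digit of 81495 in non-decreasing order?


The number 81495 has digits: 8, 1, 4, 9, 5
Sorted: 1, 4, 5, 8, 9
Joining the sorted digits gives the result.
Final answer: 14589


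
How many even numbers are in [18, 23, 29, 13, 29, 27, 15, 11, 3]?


Check each element:
  18 is even
  23 is odd
  29 is odd
  13 is odd
  29 is odd
  27 is odd
  15 is odd
  11 is odd
  3 is odd
Evens: [18]
Count of evens = 1
Final answer: 1


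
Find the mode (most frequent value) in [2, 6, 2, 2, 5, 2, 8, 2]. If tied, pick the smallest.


Count the frequency of each value:
  2 appears 5 time(s)
  5 appears 1 time(s)
  6 appears 1 time(s)
  8 appears 1 time(s)
Maximum frequency is 5.
Only 2 reaches that frequency, so it is the mode.
Final answer: 2


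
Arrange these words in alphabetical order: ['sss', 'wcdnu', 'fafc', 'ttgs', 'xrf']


Compare strings character by character (the first differing letter decides):
  'fafc' < 'sss' since 'f' < 's' at position 1
  'sss' < 'ttgs' since 's' < 't' at position 1
  'ttgs' < 'wcdnu' since 't' < 'w' at position 1
  'wcdnu' < 'xrf' since 'w' < 'x' at position 1
Chaining these comparisons gives the alphabetical order.
Final answer: ['fafc', 'sss', 'ttgs', 'wcdnu', 'xrf']


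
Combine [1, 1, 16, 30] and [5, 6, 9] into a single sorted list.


List A: [1, 1, 16, 30]
List B: [5, 6, 9]
Repeatedly compare the front elements and take the smaller:
  1 vs 5 -> take 1
  1 vs 5 -> take 1
  16 vs 5 -> take 5
  16 vs 6 -> take 6
  16 vs 9 -> take 9
  B is exhausted; append the rest of A: [16, 30]
Final answer: [1, 1, 5, 6, 9, 16, 30]


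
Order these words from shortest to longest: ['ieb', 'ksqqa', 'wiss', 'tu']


Compute lengths:
  'ieb' has length 3
  'ksqqa' has length 5
  'wiss' has length 4
  'tu' has length 2
Lengths in increasing order: 2 < 3 < 4 < 5
Listing the words in that order gives the answer.
Final answer: ['tu', 'ieb', 'wiss', 'ksqqa']


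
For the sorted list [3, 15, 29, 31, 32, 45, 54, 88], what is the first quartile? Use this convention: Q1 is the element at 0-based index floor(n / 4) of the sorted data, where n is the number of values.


The list has n = 8 elements.
Q1 index = floor(8 / 4) = floor(2) = 2
Counting from index 0 in the sorted data, the element at index 2 is 29.
Final answer: 29


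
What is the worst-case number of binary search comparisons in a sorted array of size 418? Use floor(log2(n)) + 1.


Binary search halves the search space each step.
Maximum comparisons = floor(log2(418)) + 1
log2(418) = 8.7074
floor(log2(418)) = 8, so 8 + 1 = 9
Final answer: 9


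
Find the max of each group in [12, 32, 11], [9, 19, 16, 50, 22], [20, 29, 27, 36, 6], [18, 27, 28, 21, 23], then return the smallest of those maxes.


Find max of each group:
  Group 1: [12, 32, 11] -> max = 32
  Group 2: [9, 19, 16, 50, 22] -> max = 50
  Group 3: [20, 29, 27, 36, 6] -> max = 36
  Group 4: [18, 27, 28, 21, 23] -> max = 28
Maxes: [32, 50, 36, 28]
Minimum of maxes = 28
Final answer: 28


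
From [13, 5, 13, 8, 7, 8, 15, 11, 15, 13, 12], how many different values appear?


List all unique values:
Distinct values: [5, 7, 8, 11, 12, 13, 15]
Count = 7
Final answer: 7


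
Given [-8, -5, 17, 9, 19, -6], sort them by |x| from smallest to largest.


Compute absolute values:
  |-8| = 8
  |-5| = 5
  |17| = 17
  |9| = 9
  |19| = 19
  |-6| = 6
Absolute values in increasing order: 5 < 6 < 8 < 9 < 17 < 19
Listing the original numbers in that order gives the answer.
Final answer: [-5, -6, -8, 9, 17, 19]


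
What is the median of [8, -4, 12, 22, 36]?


First, sort the list: [-4, 8, 12, 22, 36]
The list has 5 elements (odd count).
The middle index is 2 (0-based), and the element there is 12.
Final answer: 12


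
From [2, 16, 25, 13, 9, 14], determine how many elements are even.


Check each element:
  2 is even
  16 is even
  25 is odd
  13 is odd
  9 is odd
  14 is even
Evens: [2, 16, 14]
Count of evens = 3
Final answer: 3


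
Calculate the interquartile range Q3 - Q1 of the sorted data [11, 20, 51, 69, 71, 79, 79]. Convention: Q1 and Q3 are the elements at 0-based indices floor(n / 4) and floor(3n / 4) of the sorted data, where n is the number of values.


The data has n = 7 elements.
Q1 index = floor(7 / 4) = floor(1.75) = 1; Q3 index = floor(3 * 7 / 4) = floor(5.25) = 5
Q1 = element at index 1 = 20
Q3 = element at index 5 = 79
IQR = 79 - 20 = 59
Final answer: 59


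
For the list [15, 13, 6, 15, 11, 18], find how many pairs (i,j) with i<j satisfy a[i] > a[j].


For each element, count the later elements that are smaller than it:
  15 (index 0): smaller elements after it = [13, 6, 11] -> 3
  13 (index 1): smaller elements after it = [6, 11] -> 2
  6 (index 2): smaller elements after it = [] -> 0
  15 (index 3): smaller elements after it = [11] -> 1
  11 (index 4): smaller elements after it = [] -> 0
Total inversions = 3 + 2 + 0 + 1 + 0 = 6
Final answer: 6


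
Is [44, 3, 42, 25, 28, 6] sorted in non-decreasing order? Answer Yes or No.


Check consecutive pairs:
  44 <= 3? False
  3 <= 42? True
  42 <= 25? False
  25 <= 28? True
  28 <= 6? False
3 consecutive pair(s) are out of order, so the list is not sorted.
Final answer: No


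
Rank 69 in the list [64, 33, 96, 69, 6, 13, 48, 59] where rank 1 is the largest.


Sort descending: [96, 69, 64, 59, 48, 33, 13, 6]
Find 69 in the sorted list.
69 is at position 2.
Final answer: 2


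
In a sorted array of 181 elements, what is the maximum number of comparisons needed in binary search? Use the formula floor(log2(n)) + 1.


Binary search halves the search space each step.
Maximum comparisons = floor(log2(181)) + 1
log2(181) = 7.4998
floor(log2(181)) = 7, so 7 + 1 = 8
Final answer: 8


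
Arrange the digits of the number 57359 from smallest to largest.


The number 57359 has digits: 5, 7, 3, 5, 9
Sorted: 3, 5, 5, 7, 9
Joining the sorted digits gives the result.
Final answer: 35579


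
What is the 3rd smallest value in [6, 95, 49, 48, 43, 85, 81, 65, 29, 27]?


Sort ascending: [6, 27, 29, 43, 48, 49, 65, 81, 85, 95]
The 3rd element (1-indexed) is at index 2.
Value = 29
Final answer: 29


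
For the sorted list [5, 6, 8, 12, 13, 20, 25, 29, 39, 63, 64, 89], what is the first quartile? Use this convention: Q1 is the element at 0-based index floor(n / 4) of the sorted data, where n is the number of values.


The list has n = 12 elements.
Q1 index = floor(12 / 4) = floor(3) = 3
Counting from index 0 in the sorted data, the element at index 3 is 12.
Final answer: 12


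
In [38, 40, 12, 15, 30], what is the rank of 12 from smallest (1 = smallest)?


Sort ascending: [12, 15, 30, 38, 40]
Find 12 in the sorted list.
12 is at position 1 (1-indexed).
Final answer: 1


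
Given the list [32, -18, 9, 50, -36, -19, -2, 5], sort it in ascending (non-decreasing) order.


Original list: [32, -18, 9, 50, -36, -19, -2, 5]
Repeatedly take the smallest remaining element:
  Remaining [32, -18, 9, 50, -36, -19, -2, 5] -> smallest is -36
  Remaining [32, -18, 9, 50, -19, -2, 5] -> smallest is -19
  Remaining [32, -18, 9, 50, -2, 5] -> smallest is -18
  Remaining [32, 9, 50, -2, 5] -> smallest is -2
  Remaining [32, 9, 50, 5] -> smallest is 5
  Remaining [32, 9, 50] -> smallest is 9
  Remaining [32, 50] -> smallest is 32
  Remaining [50] -> smallest is 50
Collecting the picks in order gives the sorted list.
Final answer: [-36, -19, -18, -2, 5, 9, 32, 50]


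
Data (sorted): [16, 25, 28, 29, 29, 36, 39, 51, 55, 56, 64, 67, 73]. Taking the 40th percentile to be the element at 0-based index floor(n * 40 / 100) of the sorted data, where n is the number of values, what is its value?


The dataset has n = 13 elements.
Index = floor(13 * 40 / 100) = floor(520 / 100) = floor(5.2) = 5
Counting from index 0 in the sorted data, the element at index 5 is 36.
Final answer: 36


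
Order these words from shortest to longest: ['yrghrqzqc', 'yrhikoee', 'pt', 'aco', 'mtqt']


Compute lengths:
  'yrghrqzqc' has length 9
  'yrhikoee' has length 8
  'pt' has length 2
  'aco' has length 3
  'mtqt' has length 4
Lengths in increasing order: 2 < 3 < 4 < 8 < 9
Listing the words in that order gives the answer.
Final answer: ['pt', 'aco', 'mtqt', 'yrhikoee', 'yrghrqzqc']


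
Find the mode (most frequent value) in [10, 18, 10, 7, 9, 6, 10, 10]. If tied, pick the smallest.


Count the frequency of each value:
  6 appears 1 time(s)
  7 appears 1 time(s)
  9 appears 1 time(s)
  10 appears 4 time(s)
  18 appears 1 time(s)
Maximum frequency is 4.
Only 10 reaches that frequency, so it is the mode.
Final answer: 10


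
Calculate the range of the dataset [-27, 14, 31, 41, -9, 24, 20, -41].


Maximum value: 41
Minimum value: -41
Range = 41 - (-41) = 82
Final answer: 82


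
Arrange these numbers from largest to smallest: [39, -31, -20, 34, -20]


Original list: [39, -31, -20, 34, -20]
Repeatedly take the largest remaining element:
  Remaining [39, -31, -20, 34, -20] -> largest is 39
  Remaining [-31, -20, 34, -20] -> largest is 34
  Remaining [-31, -20, -20] -> largest is -20
  Remaining [-31, -20] -> largest is -20
  Remaining [-31] -> largest is -31
Collecting the picks in order gives the descending list.
Final answer: [39, 34, -20, -20, -31]


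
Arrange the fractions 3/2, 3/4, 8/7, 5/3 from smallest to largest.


Convert to decimal for comparison:
  3/2 = 1.5
  3/4 = 0.75
  8/7 = 1.1429
  5/3 = 1.6667
Decimals in increasing order: 0.75 < 1.1429 < 1.5 < 1.6667
Writing each back as its fraction gives the sorted order.
Final answer: 3/4, 8/7, 3/2, 5/3


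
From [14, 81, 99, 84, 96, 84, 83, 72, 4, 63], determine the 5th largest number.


Sort descending: [99, 96, 84, 84, 83, 81, 72, 63, 14, 4]
The 5th element (1-indexed) is at index 4.
Value = 83
Final answer: 83


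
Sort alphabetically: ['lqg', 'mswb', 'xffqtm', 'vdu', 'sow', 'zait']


Compare strings character by character (the first differing letter decides):
  'lqg' < 'mswb' since 'l' < 'm' at position 1
  'mswb' < 'sow' since 'm' < 's' at position 1
  'sow' < 'vdu' since 's' < 'v' at position 1
  'vdu' < 'xffqtm' since 'v' < 'x' at position 1
  'xffqtm' < 'zait' since 'x' < 'z' at position 1
Chaining these comparisons gives the alphabetical order.
Final answer: ['lqg', 'mswb', 'sow', 'vdu', 'xffqtm', 'zait']


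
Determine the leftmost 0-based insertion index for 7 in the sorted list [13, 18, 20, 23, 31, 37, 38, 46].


List is sorted: [13, 18, 20, 23, 31, 37, 38, 46]
We need the leftmost position where 7 can be inserted, i.e. the first index whose element is >= 7 (or the end of the list if none is).
Binary search with low=0, high=8 (0-based indices):
  low=0, high=8, mid=4: a[4]=31 >= 7, so high = 4
  low=0, high=4, mid=2: a[2]=20 >= 7, so high = 2
  low=0, high=2, mid=1: a[1]=18 >= 7, so high = 1
  low=0, high=1, mid=0: a[0]=13 >= 7, so high = 0
Now low = high = 0, so the insertion index is 0.
Final answer: 0


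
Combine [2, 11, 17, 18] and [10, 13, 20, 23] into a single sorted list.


List A: [2, 11, 17, 18]
List B: [10, 13, 20, 23]
Repeatedly compare the front elements and take the smaller:
  2 vs 10 -> take 2
  11 vs 10 -> take 10
  11 vs 13 -> take 11
  17 vs 13 -> take 13
  17 vs 20 -> take 17
  18 vs 20 -> take 18
  A is exhausted; append the rest of B: [20, 23]
Final answer: [2, 10, 11, 13, 17, 18, 20, 23]


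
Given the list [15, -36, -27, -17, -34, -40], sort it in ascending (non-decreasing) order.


Original list: [15, -36, -27, -17, -34, -40]
Repeatedly take the smallest remaining element:
  Remaining [15, -36, -27, -17, -34, -40] -> smallest is -40
  Remaining [15, -36, -27, -17, -34] -> smallest is -36
  Remaining [15, -27, -17, -34] -> smallest is -34
  Remaining [15, -27, -17] -> smallest is -27
  Remaining [15, -17] -> smallest is -17
  Remaining [15] -> smallest is 15
Collecting the picks in order gives the sorted list.
Final answer: [-40, -36, -34, -27, -17, 15]


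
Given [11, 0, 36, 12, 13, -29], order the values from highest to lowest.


Original list: [11, 0, 36, 12, 13, -29]
Repeatedly take the largest remaining element:
  Remaining [11, 0, 36, 12, 13, -29] -> largest is 36
  Remaining [11, 0, 12, 13, -29] -> largest is 13
  Remaining [11, 0, 12, -29] -> largest is 12
  Remaining [11, 0, -29] -> largest is 11
  Remaining [0, -29] -> largest is 0
  Remaining [-29] -> largest is -29
Collecting the picks in order gives the descending list.
Final answer: [36, 13, 12, 11, 0, -29]


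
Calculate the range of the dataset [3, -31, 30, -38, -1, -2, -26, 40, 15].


Maximum value: 40
Minimum value: -38
Range = 40 - (-38) = 78
Final answer: 78


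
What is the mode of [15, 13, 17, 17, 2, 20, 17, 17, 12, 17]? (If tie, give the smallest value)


Count the frequency of each value:
  2 appears 1 time(s)
  12 appears 1 time(s)
  13 appears 1 time(s)
  15 appears 1 time(s)
  17 appears 5 time(s)
  20 appears 1 time(s)
Maximum frequency is 5.
Only 17 reaches that frequency, so it is the mode.
Final answer: 17


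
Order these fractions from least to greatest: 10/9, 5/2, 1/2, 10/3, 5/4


Convert to decimal for comparison:
  10/9 = 1.1111
  5/2 = 2.5
  1/2 = 0.5
  10/3 = 3.3333
  5/4 = 1.25
Decimals in increasing order: 0.5 < 1.1111 < 1.25 < 2.5 < 3.3333
Writing each back as its fraction gives the sorted order.
Final answer: 1/2, 10/9, 5/4, 5/2, 10/3


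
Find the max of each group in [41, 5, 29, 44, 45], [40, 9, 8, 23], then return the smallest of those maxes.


Find max of each group:
  Group 1: [41, 5, 29, 44, 45] -> max = 45
  Group 2: [40, 9, 8, 23] -> max = 40
Maxes: [45, 40]
Minimum of maxes = 40
Final answer: 40


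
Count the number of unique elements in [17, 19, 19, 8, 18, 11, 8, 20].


List all unique values:
Distinct values: [8, 11, 17, 18, 19, 20]
Count = 6
Final answer: 6


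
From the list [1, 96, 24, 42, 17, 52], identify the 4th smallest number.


Sort ascending: [1, 17, 24, 42, 52, 96]
The 4th element (1-indexed) is at index 3.
Value = 42
Final answer: 42


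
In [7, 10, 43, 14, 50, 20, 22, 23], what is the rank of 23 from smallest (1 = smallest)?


Sort ascending: [7, 10, 14, 20, 22, 23, 43, 50]
Find 23 in the sorted list.
23 is at position 6 (1-indexed).
Final answer: 6


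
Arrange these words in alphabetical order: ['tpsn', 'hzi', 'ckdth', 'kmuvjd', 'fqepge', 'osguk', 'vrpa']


Compare strings character by character (the first differing letter decides):
  'ckdth' < 'fqepge' since 'c' < 'f' at position 1
  'fqepge' < 'hzi' since 'f' < 'h' at position 1
  'hzi' < 'kmuvjd' since 'h' < 'k' at position 1
  'kmuvjd' < 'osguk' since 'k' < 'o' at position 1
  'osguk' < 'tpsn' since 'o' < 't' at position 1
  'tpsn' < 'vrpa' since 't' < 'v' at position 1
Chaining these comparisons gives the alphabetical order.
Final answer: ['ckdth', 'fqepge', 'hzi', 'kmuvjd', 'osguk', 'tpsn', 'vrpa']


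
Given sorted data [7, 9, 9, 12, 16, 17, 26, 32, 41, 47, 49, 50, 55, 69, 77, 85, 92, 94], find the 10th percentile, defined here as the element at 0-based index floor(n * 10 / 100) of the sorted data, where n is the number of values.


The dataset has n = 18 elements.
Index = floor(18 * 10 / 100) = floor(180 / 100) = floor(1.8) = 1
Counting from index 0 in the sorted data, the element at index 1 is 9.
Final answer: 9


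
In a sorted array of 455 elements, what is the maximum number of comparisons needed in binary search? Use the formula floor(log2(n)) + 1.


Binary search halves the search space each step.
Maximum comparisons = floor(log2(455)) + 1
log2(455) = 8.8297
floor(log2(455)) = 8, so 8 + 1 = 9
Final answer: 9


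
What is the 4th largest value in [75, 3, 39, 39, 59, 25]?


Sort descending: [75, 59, 39, 39, 25, 3]
The 4th element (1-indexed) is at index 3.
Value = 39
Final answer: 39


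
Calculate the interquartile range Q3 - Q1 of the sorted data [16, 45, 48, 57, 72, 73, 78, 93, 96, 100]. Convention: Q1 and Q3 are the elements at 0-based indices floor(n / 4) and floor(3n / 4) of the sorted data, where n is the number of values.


The data has n = 10 elements.
Q1 index = floor(10 / 4) = floor(2.5) = 2; Q3 index = floor(3 * 10 / 4) = floor(7.5) = 7
Q1 = element at index 2 = 48
Q3 = element at index 7 = 93
IQR = 93 - 48 = 45
Final answer: 45


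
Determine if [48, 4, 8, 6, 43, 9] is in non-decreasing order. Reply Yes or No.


Check consecutive pairs:
  48 <= 4? False
  4 <= 8? True
  8 <= 6? False
  6 <= 43? True
  43 <= 9? False
3 consecutive pair(s) are out of order, so the list is not sorted.
Final answer: No


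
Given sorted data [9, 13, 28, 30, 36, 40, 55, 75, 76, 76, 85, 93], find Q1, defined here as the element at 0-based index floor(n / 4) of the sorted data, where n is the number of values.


The list has n = 12 elements.
Q1 index = floor(12 / 4) = floor(3) = 3
Counting from index 0 in the sorted data, the element at index 3 is 30.
Final answer: 30


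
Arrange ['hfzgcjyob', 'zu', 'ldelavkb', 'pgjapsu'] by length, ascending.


Compute lengths:
  'hfzgcjyob' has length 9
  'zu' has length 2
  'ldelavkb' has length 8
  'pgjapsu' has length 7
Lengths in increasing order: 2 < 7 < 8 < 9
Listing the words in that order gives the answer.
Final answer: ['zu', 'pgjapsu', 'ldelavkb', 'hfzgcjyob']


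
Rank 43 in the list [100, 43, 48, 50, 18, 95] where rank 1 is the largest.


Sort descending: [100, 95, 50, 48, 43, 18]
Find 43 in the sorted list.
43 is at position 5.
Final answer: 5


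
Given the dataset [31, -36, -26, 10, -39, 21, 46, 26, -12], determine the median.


First, sort the list: [-39, -36, -26, -12, 10, 21, 26, 31, 46]
The list has 9 elements (odd count).
The middle index is 4 (0-based), and the element there is 10.
Final answer: 10


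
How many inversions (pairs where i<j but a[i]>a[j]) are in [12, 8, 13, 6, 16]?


For each element, count the later elements that are smaller than it:
  12 (index 0): smaller elements after it = [8, 6] -> 2
  8 (index 1): smaller elements after it = [6] -> 1
  13 (index 2): smaller elements after it = [6] -> 1
  6 (index 3): smaller elements after it = [] -> 0
Total inversions = 2 + 1 + 1 + 0 = 4
Final answer: 4


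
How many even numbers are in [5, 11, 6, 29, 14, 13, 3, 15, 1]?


Check each element:
  5 is odd
  11 is odd
  6 is even
  29 is odd
  14 is even
  13 is odd
  3 is odd
  15 is odd
  1 is odd
Evens: [6, 14]
Count of evens = 2
Final answer: 2


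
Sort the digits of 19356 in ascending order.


The number 19356 has digits: 1, 9, 3, 5, 6
Sorted: 1, 3, 5, 6, 9
Joining the sorted digits gives the result.
Final answer: 13569
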